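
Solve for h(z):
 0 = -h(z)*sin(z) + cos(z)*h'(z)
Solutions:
 h(z) = C1/cos(z)


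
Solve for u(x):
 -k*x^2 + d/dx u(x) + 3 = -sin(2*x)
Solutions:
 u(x) = C1 + k*x^3/3 - 3*x + cos(2*x)/2


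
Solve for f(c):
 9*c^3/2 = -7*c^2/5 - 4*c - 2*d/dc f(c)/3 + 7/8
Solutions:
 f(c) = C1 - 27*c^4/16 - 7*c^3/10 - 3*c^2 + 21*c/16


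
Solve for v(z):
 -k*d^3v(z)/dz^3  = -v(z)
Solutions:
 v(z) = C1*exp(z*(1/k)^(1/3)) + C2*exp(z*(-1 + sqrt(3)*I)*(1/k)^(1/3)/2) + C3*exp(-z*(1 + sqrt(3)*I)*(1/k)^(1/3)/2)


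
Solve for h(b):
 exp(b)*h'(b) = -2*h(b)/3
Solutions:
 h(b) = C1*exp(2*exp(-b)/3)


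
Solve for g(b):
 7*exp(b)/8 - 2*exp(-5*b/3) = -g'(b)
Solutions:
 g(b) = C1 - 7*exp(b)/8 - 6*exp(-5*b/3)/5


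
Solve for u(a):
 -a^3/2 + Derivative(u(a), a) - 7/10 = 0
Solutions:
 u(a) = C1 + a^4/8 + 7*a/10


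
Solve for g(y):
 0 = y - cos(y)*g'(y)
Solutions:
 g(y) = C1 + Integral(y/cos(y), y)


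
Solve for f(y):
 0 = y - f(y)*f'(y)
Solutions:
 f(y) = -sqrt(C1 + y^2)
 f(y) = sqrt(C1 + y^2)


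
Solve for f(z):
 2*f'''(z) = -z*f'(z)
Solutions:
 f(z) = C1 + Integral(C2*airyai(-2^(2/3)*z/2) + C3*airybi(-2^(2/3)*z/2), z)


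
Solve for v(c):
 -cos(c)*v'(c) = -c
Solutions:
 v(c) = C1 + Integral(c/cos(c), c)


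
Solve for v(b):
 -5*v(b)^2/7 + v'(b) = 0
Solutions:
 v(b) = -7/(C1 + 5*b)


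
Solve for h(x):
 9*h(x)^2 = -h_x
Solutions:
 h(x) = 1/(C1 + 9*x)


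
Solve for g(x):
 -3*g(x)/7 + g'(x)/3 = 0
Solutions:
 g(x) = C1*exp(9*x/7)


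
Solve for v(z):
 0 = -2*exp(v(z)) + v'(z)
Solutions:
 v(z) = log(-1/(C1 + 2*z))


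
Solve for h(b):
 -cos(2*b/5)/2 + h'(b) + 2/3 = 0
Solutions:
 h(b) = C1 - 2*b/3 + 5*sin(2*b/5)/4


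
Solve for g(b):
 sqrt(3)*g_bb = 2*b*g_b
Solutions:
 g(b) = C1 + C2*erfi(3^(3/4)*b/3)


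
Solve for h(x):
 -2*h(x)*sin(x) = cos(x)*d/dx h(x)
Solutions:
 h(x) = C1*cos(x)^2


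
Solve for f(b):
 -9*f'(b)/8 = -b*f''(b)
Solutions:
 f(b) = C1 + C2*b^(17/8)


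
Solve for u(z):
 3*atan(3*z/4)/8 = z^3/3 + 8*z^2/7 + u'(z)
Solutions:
 u(z) = C1 - z^4/12 - 8*z^3/21 + 3*z*atan(3*z/4)/8 - log(9*z^2 + 16)/4


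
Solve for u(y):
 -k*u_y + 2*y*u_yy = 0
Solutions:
 u(y) = C1 + y^(re(k)/2 + 1)*(C2*sin(log(y)*Abs(im(k))/2) + C3*cos(log(y)*im(k)/2))


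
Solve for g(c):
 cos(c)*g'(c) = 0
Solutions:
 g(c) = C1


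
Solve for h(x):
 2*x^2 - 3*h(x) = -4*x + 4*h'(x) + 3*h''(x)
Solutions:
 h(x) = 2*x^2/3 - 4*x/9 + (C1*sin(sqrt(5)*x/3) + C2*cos(sqrt(5)*x/3))*exp(-2*x/3) - 20/27


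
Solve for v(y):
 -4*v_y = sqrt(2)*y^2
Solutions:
 v(y) = C1 - sqrt(2)*y^3/12


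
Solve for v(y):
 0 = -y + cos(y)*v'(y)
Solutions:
 v(y) = C1 + Integral(y/cos(y), y)


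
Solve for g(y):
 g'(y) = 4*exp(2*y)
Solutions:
 g(y) = C1 + 2*exp(2*y)


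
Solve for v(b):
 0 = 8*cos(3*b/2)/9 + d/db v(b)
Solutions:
 v(b) = C1 - 16*sin(3*b/2)/27


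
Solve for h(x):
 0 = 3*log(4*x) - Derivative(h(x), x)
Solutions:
 h(x) = C1 + 3*x*log(x) - 3*x + x*log(64)


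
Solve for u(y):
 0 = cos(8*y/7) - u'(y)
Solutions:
 u(y) = C1 + 7*sin(8*y/7)/8


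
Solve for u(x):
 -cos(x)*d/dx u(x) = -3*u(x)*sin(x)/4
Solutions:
 u(x) = C1/cos(x)^(3/4)


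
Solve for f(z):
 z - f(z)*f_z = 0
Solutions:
 f(z) = -sqrt(C1 + z^2)
 f(z) = sqrt(C1 + z^2)


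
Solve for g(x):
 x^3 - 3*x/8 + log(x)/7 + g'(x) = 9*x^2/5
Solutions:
 g(x) = C1 - x^4/4 + 3*x^3/5 + 3*x^2/16 - x*log(x)/7 + x/7


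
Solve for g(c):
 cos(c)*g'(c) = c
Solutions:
 g(c) = C1 + Integral(c/cos(c), c)


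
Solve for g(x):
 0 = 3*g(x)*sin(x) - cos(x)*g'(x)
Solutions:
 g(x) = C1/cos(x)^3


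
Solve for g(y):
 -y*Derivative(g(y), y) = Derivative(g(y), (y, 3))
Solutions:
 g(y) = C1 + Integral(C2*airyai(-y) + C3*airybi(-y), y)


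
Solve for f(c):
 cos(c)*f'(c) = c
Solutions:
 f(c) = C1 + Integral(c/cos(c), c)


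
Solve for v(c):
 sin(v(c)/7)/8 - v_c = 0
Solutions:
 -c/8 + 7*log(cos(v(c)/7) - 1)/2 - 7*log(cos(v(c)/7) + 1)/2 = C1


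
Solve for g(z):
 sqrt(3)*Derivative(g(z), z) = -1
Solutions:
 g(z) = C1 - sqrt(3)*z/3


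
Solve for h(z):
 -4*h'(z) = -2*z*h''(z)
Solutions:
 h(z) = C1 + C2*z^3


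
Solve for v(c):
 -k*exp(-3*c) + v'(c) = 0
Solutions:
 v(c) = C1 - k*exp(-3*c)/3


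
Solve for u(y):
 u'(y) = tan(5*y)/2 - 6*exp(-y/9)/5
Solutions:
 u(y) = C1 + log(tan(5*y)^2 + 1)/20 + 54*exp(-y/9)/5


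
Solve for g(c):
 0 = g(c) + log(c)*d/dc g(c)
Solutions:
 g(c) = C1*exp(-li(c))


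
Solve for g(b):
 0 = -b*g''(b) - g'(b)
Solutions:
 g(b) = C1 + C2*log(b)


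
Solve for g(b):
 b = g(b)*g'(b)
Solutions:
 g(b) = -sqrt(C1 + b^2)
 g(b) = sqrt(C1 + b^2)


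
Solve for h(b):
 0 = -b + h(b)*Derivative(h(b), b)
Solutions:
 h(b) = -sqrt(C1 + b^2)
 h(b) = sqrt(C1 + b^2)


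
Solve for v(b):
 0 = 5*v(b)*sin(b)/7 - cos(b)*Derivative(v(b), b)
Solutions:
 v(b) = C1/cos(b)^(5/7)


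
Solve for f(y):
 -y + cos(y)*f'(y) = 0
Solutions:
 f(y) = C1 + Integral(y/cos(y), y)


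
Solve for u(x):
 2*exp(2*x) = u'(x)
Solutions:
 u(x) = C1 + exp(2*x)


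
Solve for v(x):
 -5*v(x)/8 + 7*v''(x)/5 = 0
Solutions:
 v(x) = C1*exp(-5*sqrt(14)*x/28) + C2*exp(5*sqrt(14)*x/28)


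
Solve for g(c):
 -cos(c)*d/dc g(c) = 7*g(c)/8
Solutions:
 g(c) = C1*(sin(c) - 1)^(7/16)/(sin(c) + 1)^(7/16)


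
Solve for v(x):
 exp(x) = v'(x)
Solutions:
 v(x) = C1 + exp(x)


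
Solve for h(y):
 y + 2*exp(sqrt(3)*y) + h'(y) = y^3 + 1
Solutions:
 h(y) = C1 + y^4/4 - y^2/2 + y - 2*sqrt(3)*exp(sqrt(3)*y)/3


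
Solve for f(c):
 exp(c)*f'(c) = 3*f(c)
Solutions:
 f(c) = C1*exp(-3*exp(-c))


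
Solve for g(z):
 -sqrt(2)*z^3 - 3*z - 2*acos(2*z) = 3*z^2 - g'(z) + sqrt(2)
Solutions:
 g(z) = C1 + sqrt(2)*z^4/4 + z^3 + 3*z^2/2 + 2*z*acos(2*z) + sqrt(2)*z - sqrt(1 - 4*z^2)


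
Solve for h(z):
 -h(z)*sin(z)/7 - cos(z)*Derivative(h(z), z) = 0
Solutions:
 h(z) = C1*cos(z)^(1/7)


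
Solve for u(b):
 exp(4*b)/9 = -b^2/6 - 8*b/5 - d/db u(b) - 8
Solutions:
 u(b) = C1 - b^3/18 - 4*b^2/5 - 8*b - exp(4*b)/36


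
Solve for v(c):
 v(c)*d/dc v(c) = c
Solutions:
 v(c) = -sqrt(C1 + c^2)
 v(c) = sqrt(C1 + c^2)


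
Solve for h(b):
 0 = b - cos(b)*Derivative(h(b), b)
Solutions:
 h(b) = C1 + Integral(b/cos(b), b)


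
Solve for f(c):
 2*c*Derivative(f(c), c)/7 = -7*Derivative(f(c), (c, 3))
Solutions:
 f(c) = C1 + Integral(C2*airyai(-14^(1/3)*c/7) + C3*airybi(-14^(1/3)*c/7), c)


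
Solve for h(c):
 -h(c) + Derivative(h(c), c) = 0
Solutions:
 h(c) = C1*exp(c)


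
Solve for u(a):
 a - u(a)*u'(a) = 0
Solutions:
 u(a) = -sqrt(C1 + a^2)
 u(a) = sqrt(C1 + a^2)


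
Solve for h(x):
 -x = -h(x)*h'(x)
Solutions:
 h(x) = -sqrt(C1 + x^2)
 h(x) = sqrt(C1 + x^2)


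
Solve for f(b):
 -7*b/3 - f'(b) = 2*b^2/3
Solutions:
 f(b) = C1 - 2*b^3/9 - 7*b^2/6


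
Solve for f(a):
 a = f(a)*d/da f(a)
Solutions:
 f(a) = -sqrt(C1 + a^2)
 f(a) = sqrt(C1 + a^2)


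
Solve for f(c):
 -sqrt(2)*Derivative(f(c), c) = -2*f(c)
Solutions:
 f(c) = C1*exp(sqrt(2)*c)


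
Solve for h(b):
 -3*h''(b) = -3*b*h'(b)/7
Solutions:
 h(b) = C1 + C2*erfi(sqrt(14)*b/14)


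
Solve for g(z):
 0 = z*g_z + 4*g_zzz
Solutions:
 g(z) = C1 + Integral(C2*airyai(-2^(1/3)*z/2) + C3*airybi(-2^(1/3)*z/2), z)


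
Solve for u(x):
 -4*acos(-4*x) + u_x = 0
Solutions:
 u(x) = C1 + 4*x*acos(-4*x) + sqrt(1 - 16*x^2)


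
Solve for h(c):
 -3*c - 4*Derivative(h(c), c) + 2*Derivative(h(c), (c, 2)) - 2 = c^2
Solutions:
 h(c) = C1 + C2*exp(2*c) - c^3/12 - c^2/2 - c


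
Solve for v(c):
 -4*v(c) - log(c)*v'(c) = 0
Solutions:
 v(c) = C1*exp(-4*li(c))


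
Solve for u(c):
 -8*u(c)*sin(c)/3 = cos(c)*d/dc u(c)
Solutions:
 u(c) = C1*cos(c)^(8/3)


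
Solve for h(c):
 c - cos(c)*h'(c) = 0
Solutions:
 h(c) = C1 + Integral(c/cos(c), c)


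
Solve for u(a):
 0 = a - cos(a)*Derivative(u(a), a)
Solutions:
 u(a) = C1 + Integral(a/cos(a), a)


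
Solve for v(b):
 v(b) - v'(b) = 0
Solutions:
 v(b) = C1*exp(b)


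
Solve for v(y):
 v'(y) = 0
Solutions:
 v(y) = C1


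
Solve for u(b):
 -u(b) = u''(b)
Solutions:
 u(b) = C1*sin(b) + C2*cos(b)


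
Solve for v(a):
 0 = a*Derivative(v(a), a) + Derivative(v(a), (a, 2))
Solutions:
 v(a) = C1 + C2*erf(sqrt(2)*a/2)


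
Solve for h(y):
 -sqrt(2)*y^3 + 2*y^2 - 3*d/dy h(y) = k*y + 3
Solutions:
 h(y) = C1 - k*y^2/6 - sqrt(2)*y^4/12 + 2*y^3/9 - y


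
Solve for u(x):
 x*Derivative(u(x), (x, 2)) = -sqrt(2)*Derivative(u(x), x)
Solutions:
 u(x) = C1 + C2*x^(1 - sqrt(2))


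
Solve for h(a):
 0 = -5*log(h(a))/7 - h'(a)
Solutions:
 li(h(a)) = C1 - 5*a/7


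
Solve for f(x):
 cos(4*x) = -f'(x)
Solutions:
 f(x) = C1 - sin(4*x)/4


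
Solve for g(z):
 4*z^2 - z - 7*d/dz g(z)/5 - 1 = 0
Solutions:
 g(z) = C1 + 20*z^3/21 - 5*z^2/14 - 5*z/7


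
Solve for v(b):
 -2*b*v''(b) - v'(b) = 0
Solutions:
 v(b) = C1 + C2*sqrt(b)


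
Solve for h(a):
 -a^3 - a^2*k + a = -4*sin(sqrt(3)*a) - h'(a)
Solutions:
 h(a) = C1 + a^4/4 + a^3*k/3 - a^2/2 + 4*sqrt(3)*cos(sqrt(3)*a)/3


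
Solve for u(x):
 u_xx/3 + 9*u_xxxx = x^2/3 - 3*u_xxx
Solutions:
 u(x) = C1 + C2*x + x^4/12 - 3*x^3 + 54*x^2 + (C3*sin(sqrt(3)*x/18) + C4*cos(sqrt(3)*x/18))*exp(-x/6)


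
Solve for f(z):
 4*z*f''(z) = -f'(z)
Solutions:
 f(z) = C1 + C2*z^(3/4)


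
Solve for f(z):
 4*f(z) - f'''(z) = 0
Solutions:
 f(z) = C3*exp(2^(2/3)*z) + (C1*sin(2^(2/3)*sqrt(3)*z/2) + C2*cos(2^(2/3)*sqrt(3)*z/2))*exp(-2^(2/3)*z/2)


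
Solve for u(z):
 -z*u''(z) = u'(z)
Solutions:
 u(z) = C1 + C2*log(z)


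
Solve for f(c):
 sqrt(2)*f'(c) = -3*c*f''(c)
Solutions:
 f(c) = C1 + C2*c^(1 - sqrt(2)/3)


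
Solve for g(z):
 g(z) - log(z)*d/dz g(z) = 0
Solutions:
 g(z) = C1*exp(li(z))


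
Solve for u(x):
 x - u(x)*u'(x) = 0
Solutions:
 u(x) = -sqrt(C1 + x^2)
 u(x) = sqrt(C1 + x^2)


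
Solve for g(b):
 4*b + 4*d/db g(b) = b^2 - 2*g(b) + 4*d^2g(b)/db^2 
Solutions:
 g(b) = C1*exp(b*(1 - sqrt(3))/2) + C2*exp(b*(1 + sqrt(3))/2) + b^2/2 - 4*b + 10


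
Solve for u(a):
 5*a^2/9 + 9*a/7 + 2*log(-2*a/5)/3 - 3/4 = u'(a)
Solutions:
 u(a) = C1 + 5*a^3/27 + 9*a^2/14 + 2*a*log(-a)/3 + a*(-17 - 8*log(5) + 8*log(2))/12


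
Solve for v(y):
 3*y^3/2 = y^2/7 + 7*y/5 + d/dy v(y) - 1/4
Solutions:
 v(y) = C1 + 3*y^4/8 - y^3/21 - 7*y^2/10 + y/4


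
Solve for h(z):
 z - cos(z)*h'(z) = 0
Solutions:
 h(z) = C1 + Integral(z/cos(z), z)


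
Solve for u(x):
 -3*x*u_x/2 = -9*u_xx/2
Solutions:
 u(x) = C1 + C2*erfi(sqrt(6)*x/6)


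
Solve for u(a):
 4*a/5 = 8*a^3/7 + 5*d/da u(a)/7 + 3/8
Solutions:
 u(a) = C1 - 2*a^4/5 + 14*a^2/25 - 21*a/40


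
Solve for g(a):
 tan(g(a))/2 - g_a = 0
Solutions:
 g(a) = pi - asin(C1*exp(a/2))
 g(a) = asin(C1*exp(a/2))


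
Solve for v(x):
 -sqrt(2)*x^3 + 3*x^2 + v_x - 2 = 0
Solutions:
 v(x) = C1 + sqrt(2)*x^4/4 - x^3 + 2*x


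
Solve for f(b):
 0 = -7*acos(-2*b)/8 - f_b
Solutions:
 f(b) = C1 - 7*b*acos(-2*b)/8 - 7*sqrt(1 - 4*b^2)/16


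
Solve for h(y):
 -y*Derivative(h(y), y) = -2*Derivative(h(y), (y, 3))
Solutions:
 h(y) = C1 + Integral(C2*airyai(2^(2/3)*y/2) + C3*airybi(2^(2/3)*y/2), y)


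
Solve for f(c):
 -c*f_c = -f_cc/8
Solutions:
 f(c) = C1 + C2*erfi(2*c)


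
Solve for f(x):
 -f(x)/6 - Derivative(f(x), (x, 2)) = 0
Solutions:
 f(x) = C1*sin(sqrt(6)*x/6) + C2*cos(sqrt(6)*x/6)


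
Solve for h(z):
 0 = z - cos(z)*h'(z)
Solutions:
 h(z) = C1 + Integral(z/cos(z), z)


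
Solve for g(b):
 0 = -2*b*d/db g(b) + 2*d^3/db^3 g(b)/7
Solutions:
 g(b) = C1 + Integral(C2*airyai(7^(1/3)*b) + C3*airybi(7^(1/3)*b), b)


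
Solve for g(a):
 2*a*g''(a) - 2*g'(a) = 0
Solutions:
 g(a) = C1 + C2*a^2


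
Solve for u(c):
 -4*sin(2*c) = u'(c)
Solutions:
 u(c) = C1 + 2*cos(2*c)


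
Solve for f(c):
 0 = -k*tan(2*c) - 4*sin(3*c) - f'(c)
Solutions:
 f(c) = C1 + k*log(cos(2*c))/2 + 4*cos(3*c)/3


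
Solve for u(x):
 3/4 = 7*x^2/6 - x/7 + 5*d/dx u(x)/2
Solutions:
 u(x) = C1 - 7*x^3/45 + x^2/35 + 3*x/10


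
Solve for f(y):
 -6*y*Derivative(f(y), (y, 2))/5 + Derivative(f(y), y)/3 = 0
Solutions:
 f(y) = C1 + C2*y^(23/18)


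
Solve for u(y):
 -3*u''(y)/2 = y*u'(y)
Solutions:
 u(y) = C1 + C2*erf(sqrt(3)*y/3)


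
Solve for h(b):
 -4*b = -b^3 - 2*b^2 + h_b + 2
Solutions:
 h(b) = C1 + b^4/4 + 2*b^3/3 - 2*b^2 - 2*b


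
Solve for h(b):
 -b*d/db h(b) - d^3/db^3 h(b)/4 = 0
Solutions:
 h(b) = C1 + Integral(C2*airyai(-2^(2/3)*b) + C3*airybi(-2^(2/3)*b), b)


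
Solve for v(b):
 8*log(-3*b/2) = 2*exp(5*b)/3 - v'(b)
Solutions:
 v(b) = C1 - 8*b*log(-b) + 8*b*(-log(3) + log(2) + 1) + 2*exp(5*b)/15


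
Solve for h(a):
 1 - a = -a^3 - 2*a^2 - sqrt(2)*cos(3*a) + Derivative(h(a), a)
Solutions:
 h(a) = C1 + a^4/4 + 2*a^3/3 - a^2/2 + a + sqrt(2)*sin(3*a)/3


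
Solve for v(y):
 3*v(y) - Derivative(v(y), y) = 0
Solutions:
 v(y) = C1*exp(3*y)


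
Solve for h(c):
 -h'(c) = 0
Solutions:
 h(c) = C1


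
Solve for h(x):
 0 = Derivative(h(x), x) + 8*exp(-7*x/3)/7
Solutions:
 h(x) = C1 + 24*exp(-7*x/3)/49


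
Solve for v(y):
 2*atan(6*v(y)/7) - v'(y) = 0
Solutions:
 Integral(1/atan(6*_y/7), (_y, v(y))) = C1 + 2*y


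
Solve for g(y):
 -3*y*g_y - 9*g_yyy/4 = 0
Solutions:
 g(y) = C1 + Integral(C2*airyai(-6^(2/3)*y/3) + C3*airybi(-6^(2/3)*y/3), y)


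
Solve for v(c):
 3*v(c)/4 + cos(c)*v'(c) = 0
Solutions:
 v(c) = C1*(sin(c) - 1)^(3/8)/(sin(c) + 1)^(3/8)


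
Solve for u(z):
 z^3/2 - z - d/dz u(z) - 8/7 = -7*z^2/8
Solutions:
 u(z) = C1 + z^4/8 + 7*z^3/24 - z^2/2 - 8*z/7


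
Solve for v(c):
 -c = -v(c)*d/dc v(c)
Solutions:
 v(c) = -sqrt(C1 + c^2)
 v(c) = sqrt(C1 + c^2)


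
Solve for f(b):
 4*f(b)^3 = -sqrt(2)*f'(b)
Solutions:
 f(b) = -sqrt(2)*sqrt(-1/(C1 - 2*sqrt(2)*b))/2
 f(b) = sqrt(2)*sqrt(-1/(C1 - 2*sqrt(2)*b))/2


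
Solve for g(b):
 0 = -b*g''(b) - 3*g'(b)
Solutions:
 g(b) = C1 + C2/b^2


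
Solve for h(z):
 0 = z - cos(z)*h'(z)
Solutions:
 h(z) = C1 + Integral(z/cos(z), z)


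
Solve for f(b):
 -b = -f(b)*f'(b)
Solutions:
 f(b) = -sqrt(C1 + b^2)
 f(b) = sqrt(C1 + b^2)


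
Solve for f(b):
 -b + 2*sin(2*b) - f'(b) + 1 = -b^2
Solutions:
 f(b) = C1 + b^3/3 - b^2/2 + b - cos(2*b)


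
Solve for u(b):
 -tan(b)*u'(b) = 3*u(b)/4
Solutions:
 u(b) = C1/sin(b)^(3/4)


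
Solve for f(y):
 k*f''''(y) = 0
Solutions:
 f(y) = C1 + C2*y + C3*y^2 + C4*y^3


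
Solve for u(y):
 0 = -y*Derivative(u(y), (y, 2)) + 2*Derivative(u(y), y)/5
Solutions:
 u(y) = C1 + C2*y^(7/5)


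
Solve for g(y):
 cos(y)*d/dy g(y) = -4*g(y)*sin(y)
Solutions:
 g(y) = C1*cos(y)^4


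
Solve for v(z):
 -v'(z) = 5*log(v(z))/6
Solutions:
 li(v(z)) = C1 - 5*z/6


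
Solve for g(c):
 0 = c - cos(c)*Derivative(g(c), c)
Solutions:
 g(c) = C1 + Integral(c/cos(c), c)


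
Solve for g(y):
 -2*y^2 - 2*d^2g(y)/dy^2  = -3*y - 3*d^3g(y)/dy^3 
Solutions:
 g(y) = C1 + C2*y + C3*exp(2*y/3) - y^4/12 - y^3/4 - 9*y^2/8


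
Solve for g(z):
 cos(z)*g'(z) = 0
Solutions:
 g(z) = C1


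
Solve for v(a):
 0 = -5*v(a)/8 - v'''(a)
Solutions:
 v(a) = C3*exp(-5^(1/3)*a/2) + (C1*sin(sqrt(3)*5^(1/3)*a/4) + C2*cos(sqrt(3)*5^(1/3)*a/4))*exp(5^(1/3)*a/4)


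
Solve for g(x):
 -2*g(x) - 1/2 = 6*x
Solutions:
 g(x) = -3*x - 1/4


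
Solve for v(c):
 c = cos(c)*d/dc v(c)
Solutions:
 v(c) = C1 + Integral(c/cos(c), c)


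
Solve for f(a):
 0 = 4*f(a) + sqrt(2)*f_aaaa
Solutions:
 f(a) = (C1*sin(2^(7/8)*a/2) + C2*cos(2^(7/8)*a/2))*exp(-2^(7/8)*a/2) + (C3*sin(2^(7/8)*a/2) + C4*cos(2^(7/8)*a/2))*exp(2^(7/8)*a/2)


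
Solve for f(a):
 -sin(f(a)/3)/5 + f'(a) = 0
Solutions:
 -a/5 + 3*log(cos(f(a)/3) - 1)/2 - 3*log(cos(f(a)/3) + 1)/2 = C1


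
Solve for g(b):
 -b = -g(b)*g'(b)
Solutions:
 g(b) = -sqrt(C1 + b^2)
 g(b) = sqrt(C1 + b^2)


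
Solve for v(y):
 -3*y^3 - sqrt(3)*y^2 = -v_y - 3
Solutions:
 v(y) = C1 + 3*y^4/4 + sqrt(3)*y^3/3 - 3*y


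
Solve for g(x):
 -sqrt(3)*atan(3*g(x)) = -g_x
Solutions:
 Integral(1/atan(3*_y), (_y, g(x))) = C1 + sqrt(3)*x


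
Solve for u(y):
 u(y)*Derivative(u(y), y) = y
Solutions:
 u(y) = -sqrt(C1 + y^2)
 u(y) = sqrt(C1 + y^2)


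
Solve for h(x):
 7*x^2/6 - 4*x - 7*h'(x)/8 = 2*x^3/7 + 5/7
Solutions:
 h(x) = C1 - 4*x^4/49 + 4*x^3/9 - 16*x^2/7 - 40*x/49


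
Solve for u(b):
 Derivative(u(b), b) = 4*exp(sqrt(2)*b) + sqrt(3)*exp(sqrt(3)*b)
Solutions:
 u(b) = C1 + 2*sqrt(2)*exp(sqrt(2)*b) + exp(sqrt(3)*b)


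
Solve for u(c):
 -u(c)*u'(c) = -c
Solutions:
 u(c) = -sqrt(C1 + c^2)
 u(c) = sqrt(C1 + c^2)


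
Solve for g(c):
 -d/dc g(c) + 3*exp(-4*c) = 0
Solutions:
 g(c) = C1 - 3*exp(-4*c)/4


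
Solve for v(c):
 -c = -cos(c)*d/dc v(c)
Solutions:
 v(c) = C1 + Integral(c/cos(c), c)


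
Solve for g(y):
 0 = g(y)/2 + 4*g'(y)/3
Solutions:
 g(y) = C1*exp(-3*y/8)


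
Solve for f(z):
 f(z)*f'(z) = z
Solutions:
 f(z) = -sqrt(C1 + z^2)
 f(z) = sqrt(C1 + z^2)


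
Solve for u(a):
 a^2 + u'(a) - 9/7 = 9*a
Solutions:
 u(a) = C1 - a^3/3 + 9*a^2/2 + 9*a/7


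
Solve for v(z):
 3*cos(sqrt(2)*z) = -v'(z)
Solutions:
 v(z) = C1 - 3*sqrt(2)*sin(sqrt(2)*z)/2


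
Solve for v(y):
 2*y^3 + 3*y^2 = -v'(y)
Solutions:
 v(y) = C1 - y^4/2 - y^3


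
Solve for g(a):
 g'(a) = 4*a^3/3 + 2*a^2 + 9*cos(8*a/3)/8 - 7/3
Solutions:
 g(a) = C1 + a^4/3 + 2*a^3/3 - 7*a/3 + 27*sin(8*a/3)/64


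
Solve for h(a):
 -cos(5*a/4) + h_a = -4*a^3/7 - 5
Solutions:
 h(a) = C1 - a^4/7 - 5*a + 4*sin(5*a/4)/5


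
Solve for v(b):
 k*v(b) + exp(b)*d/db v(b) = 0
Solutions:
 v(b) = C1*exp(k*exp(-b))


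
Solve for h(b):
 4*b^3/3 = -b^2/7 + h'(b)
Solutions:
 h(b) = C1 + b^4/3 + b^3/21


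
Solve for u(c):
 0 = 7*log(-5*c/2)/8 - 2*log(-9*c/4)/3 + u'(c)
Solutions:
 u(c) = C1 - 5*c*log(-c)/24 + c*(-21*log(5) - 11*log(2) + 5 + 32*log(3))/24


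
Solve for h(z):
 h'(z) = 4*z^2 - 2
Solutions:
 h(z) = C1 + 4*z^3/3 - 2*z


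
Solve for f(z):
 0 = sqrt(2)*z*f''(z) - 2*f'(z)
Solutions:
 f(z) = C1 + C2*z^(1 + sqrt(2))


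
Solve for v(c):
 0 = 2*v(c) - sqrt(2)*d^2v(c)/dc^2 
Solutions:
 v(c) = C1*exp(-2^(1/4)*c) + C2*exp(2^(1/4)*c)


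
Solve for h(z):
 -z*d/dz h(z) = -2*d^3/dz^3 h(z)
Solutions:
 h(z) = C1 + Integral(C2*airyai(2^(2/3)*z/2) + C3*airybi(2^(2/3)*z/2), z)


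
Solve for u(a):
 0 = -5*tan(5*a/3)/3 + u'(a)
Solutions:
 u(a) = C1 - log(cos(5*a/3))


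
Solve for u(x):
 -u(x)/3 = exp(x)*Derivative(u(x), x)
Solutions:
 u(x) = C1*exp(exp(-x)/3)


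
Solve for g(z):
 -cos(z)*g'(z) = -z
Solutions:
 g(z) = C1 + Integral(z/cos(z), z)


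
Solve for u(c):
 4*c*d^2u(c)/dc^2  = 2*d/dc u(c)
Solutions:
 u(c) = C1 + C2*c^(3/2)


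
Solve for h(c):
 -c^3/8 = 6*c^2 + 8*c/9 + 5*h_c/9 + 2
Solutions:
 h(c) = C1 - 9*c^4/160 - 18*c^3/5 - 4*c^2/5 - 18*c/5


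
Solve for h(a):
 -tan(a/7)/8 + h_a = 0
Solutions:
 h(a) = C1 - 7*log(cos(a/7))/8


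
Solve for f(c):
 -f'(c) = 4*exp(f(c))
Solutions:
 f(c) = log(1/(C1 + 4*c))


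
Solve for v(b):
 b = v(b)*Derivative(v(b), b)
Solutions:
 v(b) = -sqrt(C1 + b^2)
 v(b) = sqrt(C1 + b^2)


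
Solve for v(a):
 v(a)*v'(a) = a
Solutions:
 v(a) = -sqrt(C1 + a^2)
 v(a) = sqrt(C1 + a^2)


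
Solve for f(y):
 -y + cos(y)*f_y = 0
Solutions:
 f(y) = C1 + Integral(y/cos(y), y)


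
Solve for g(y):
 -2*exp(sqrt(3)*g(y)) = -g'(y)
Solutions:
 g(y) = sqrt(3)*(2*log(-1/(C1 + 2*y)) - log(3))/6


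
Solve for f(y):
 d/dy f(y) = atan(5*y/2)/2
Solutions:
 f(y) = C1 + y*atan(5*y/2)/2 - log(25*y^2 + 4)/10


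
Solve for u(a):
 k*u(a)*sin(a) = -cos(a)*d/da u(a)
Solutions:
 u(a) = C1*exp(k*log(cos(a)))


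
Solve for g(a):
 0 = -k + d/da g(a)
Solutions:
 g(a) = C1 + a*k


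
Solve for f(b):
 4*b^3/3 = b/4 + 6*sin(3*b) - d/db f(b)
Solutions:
 f(b) = C1 - b^4/3 + b^2/8 - 2*cos(3*b)


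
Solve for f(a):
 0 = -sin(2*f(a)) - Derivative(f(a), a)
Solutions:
 f(a) = pi - acos((-C1 - exp(4*a))/(C1 - exp(4*a)))/2
 f(a) = acos((-C1 - exp(4*a))/(C1 - exp(4*a)))/2


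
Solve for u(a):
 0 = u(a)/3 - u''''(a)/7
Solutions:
 u(a) = C1*exp(-3^(3/4)*7^(1/4)*a/3) + C2*exp(3^(3/4)*7^(1/4)*a/3) + C3*sin(3^(3/4)*7^(1/4)*a/3) + C4*cos(3^(3/4)*7^(1/4)*a/3)


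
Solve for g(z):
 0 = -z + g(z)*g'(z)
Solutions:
 g(z) = -sqrt(C1 + z^2)
 g(z) = sqrt(C1 + z^2)


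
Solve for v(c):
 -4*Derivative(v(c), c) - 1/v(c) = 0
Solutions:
 v(c) = -sqrt(C1 - 2*c)/2
 v(c) = sqrt(C1 - 2*c)/2


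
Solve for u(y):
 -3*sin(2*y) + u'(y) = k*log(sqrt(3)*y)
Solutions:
 u(y) = C1 + k*y*(log(y) - 1) + k*y*log(3)/2 - 3*cos(2*y)/2


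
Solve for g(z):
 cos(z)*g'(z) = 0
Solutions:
 g(z) = C1


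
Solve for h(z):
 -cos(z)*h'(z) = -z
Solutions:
 h(z) = C1 + Integral(z/cos(z), z)


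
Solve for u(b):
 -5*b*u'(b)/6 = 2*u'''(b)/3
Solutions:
 u(b) = C1 + Integral(C2*airyai(-10^(1/3)*b/2) + C3*airybi(-10^(1/3)*b/2), b)


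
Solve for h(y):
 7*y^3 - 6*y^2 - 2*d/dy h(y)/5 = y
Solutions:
 h(y) = C1 + 35*y^4/8 - 5*y^3 - 5*y^2/4


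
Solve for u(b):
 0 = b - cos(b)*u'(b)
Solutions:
 u(b) = C1 + Integral(b/cos(b), b)


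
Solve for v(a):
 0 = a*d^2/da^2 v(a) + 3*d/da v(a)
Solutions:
 v(a) = C1 + C2/a^2


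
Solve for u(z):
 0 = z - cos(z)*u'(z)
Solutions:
 u(z) = C1 + Integral(z/cos(z), z)


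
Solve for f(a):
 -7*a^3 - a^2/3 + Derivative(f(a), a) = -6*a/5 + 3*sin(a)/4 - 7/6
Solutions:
 f(a) = C1 + 7*a^4/4 + a^3/9 - 3*a^2/5 - 7*a/6 - 3*cos(a)/4


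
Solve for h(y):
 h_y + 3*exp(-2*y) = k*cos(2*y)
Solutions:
 h(y) = C1 + k*sin(2*y)/2 + 3*exp(-2*y)/2


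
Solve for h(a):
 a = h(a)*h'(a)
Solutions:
 h(a) = -sqrt(C1 + a^2)
 h(a) = sqrt(C1 + a^2)


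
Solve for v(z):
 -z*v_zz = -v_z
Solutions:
 v(z) = C1 + C2*z^2


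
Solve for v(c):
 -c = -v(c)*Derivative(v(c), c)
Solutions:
 v(c) = -sqrt(C1 + c^2)
 v(c) = sqrt(C1 + c^2)


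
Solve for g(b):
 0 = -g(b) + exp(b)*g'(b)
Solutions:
 g(b) = C1*exp(-exp(-b))


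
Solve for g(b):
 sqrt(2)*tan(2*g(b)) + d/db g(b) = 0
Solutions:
 g(b) = -asin(C1*exp(-2*sqrt(2)*b))/2 + pi/2
 g(b) = asin(C1*exp(-2*sqrt(2)*b))/2


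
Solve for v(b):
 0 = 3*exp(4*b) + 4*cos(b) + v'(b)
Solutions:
 v(b) = C1 - 3*exp(4*b)/4 - 4*sin(b)


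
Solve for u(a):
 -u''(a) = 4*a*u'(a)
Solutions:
 u(a) = C1 + C2*erf(sqrt(2)*a)


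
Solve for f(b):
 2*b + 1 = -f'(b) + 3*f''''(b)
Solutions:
 f(b) = C1 + C4*exp(3^(2/3)*b/3) - b^2 - b + (C2*sin(3^(1/6)*b/2) + C3*cos(3^(1/6)*b/2))*exp(-3^(2/3)*b/6)


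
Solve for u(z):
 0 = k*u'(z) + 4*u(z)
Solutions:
 u(z) = C1*exp(-4*z/k)


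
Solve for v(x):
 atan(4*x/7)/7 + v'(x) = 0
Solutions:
 v(x) = C1 - x*atan(4*x/7)/7 + log(16*x^2 + 49)/8


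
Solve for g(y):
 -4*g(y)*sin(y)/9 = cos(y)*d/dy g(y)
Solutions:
 g(y) = C1*cos(y)^(4/9)


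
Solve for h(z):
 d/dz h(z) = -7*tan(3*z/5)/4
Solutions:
 h(z) = C1 + 35*log(cos(3*z/5))/12


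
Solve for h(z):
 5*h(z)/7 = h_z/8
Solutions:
 h(z) = C1*exp(40*z/7)


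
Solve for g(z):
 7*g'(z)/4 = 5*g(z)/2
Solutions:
 g(z) = C1*exp(10*z/7)


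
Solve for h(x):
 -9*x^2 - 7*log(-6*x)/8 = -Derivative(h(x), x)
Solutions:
 h(x) = C1 + 3*x^3 + 7*x*log(-x)/8 + 7*x*(-1 + log(6))/8


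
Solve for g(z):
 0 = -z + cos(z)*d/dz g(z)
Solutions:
 g(z) = C1 + Integral(z/cos(z), z)


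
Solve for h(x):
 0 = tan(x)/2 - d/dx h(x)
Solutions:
 h(x) = C1 - log(cos(x))/2


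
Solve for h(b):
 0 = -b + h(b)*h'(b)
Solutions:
 h(b) = -sqrt(C1 + b^2)
 h(b) = sqrt(C1 + b^2)


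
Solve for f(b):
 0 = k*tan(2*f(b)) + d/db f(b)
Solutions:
 f(b) = -asin(C1*exp(-2*b*k))/2 + pi/2
 f(b) = asin(C1*exp(-2*b*k))/2


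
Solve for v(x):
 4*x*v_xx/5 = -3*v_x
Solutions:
 v(x) = C1 + C2/x^(11/4)


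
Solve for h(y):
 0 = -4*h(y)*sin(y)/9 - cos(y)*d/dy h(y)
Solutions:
 h(y) = C1*cos(y)^(4/9)


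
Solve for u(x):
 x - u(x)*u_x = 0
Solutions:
 u(x) = -sqrt(C1 + x^2)
 u(x) = sqrt(C1 + x^2)


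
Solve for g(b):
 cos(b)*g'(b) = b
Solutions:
 g(b) = C1 + Integral(b/cos(b), b)


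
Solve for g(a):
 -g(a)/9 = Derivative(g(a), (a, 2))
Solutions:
 g(a) = C1*sin(a/3) + C2*cos(a/3)


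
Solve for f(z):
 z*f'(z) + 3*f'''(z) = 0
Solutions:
 f(z) = C1 + Integral(C2*airyai(-3^(2/3)*z/3) + C3*airybi(-3^(2/3)*z/3), z)


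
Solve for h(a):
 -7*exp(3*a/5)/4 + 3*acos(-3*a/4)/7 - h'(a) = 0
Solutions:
 h(a) = C1 + 3*a*acos(-3*a/4)/7 + sqrt(16 - 9*a^2)/7 - 35*exp(3*a/5)/12


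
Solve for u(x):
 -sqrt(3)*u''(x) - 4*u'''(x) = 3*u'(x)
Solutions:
 u(x) = C1 + (C2*sin(3*sqrt(5)*x/8) + C3*cos(3*sqrt(5)*x/8))*exp(-sqrt(3)*x/8)


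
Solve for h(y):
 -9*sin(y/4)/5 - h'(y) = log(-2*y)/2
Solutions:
 h(y) = C1 - y*log(-y)/2 - y*log(2)/2 + y/2 + 36*cos(y/4)/5


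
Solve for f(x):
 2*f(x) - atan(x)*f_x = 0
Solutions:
 f(x) = C1*exp(2*Integral(1/atan(x), x))


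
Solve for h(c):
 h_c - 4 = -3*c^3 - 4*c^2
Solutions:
 h(c) = C1 - 3*c^4/4 - 4*c^3/3 + 4*c


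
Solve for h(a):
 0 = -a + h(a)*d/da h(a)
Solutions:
 h(a) = -sqrt(C1 + a^2)
 h(a) = sqrt(C1 + a^2)


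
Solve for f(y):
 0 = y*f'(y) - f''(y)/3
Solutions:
 f(y) = C1 + C2*erfi(sqrt(6)*y/2)


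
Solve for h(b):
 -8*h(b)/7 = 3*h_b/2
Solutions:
 h(b) = C1*exp(-16*b/21)


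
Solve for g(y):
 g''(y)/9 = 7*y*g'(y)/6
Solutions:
 g(y) = C1 + C2*erfi(sqrt(21)*y/2)


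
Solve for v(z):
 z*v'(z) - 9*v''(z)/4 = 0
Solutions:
 v(z) = C1 + C2*erfi(sqrt(2)*z/3)


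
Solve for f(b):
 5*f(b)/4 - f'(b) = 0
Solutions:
 f(b) = C1*exp(5*b/4)


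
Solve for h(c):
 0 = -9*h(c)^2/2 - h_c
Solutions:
 h(c) = 2/(C1 + 9*c)


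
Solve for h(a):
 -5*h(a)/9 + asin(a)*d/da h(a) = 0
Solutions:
 h(a) = C1*exp(5*Integral(1/asin(a), a)/9)


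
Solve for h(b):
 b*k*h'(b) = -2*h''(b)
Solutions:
 h(b) = Piecewise((-sqrt(pi)*C1*erf(b*sqrt(k)/2)/sqrt(k) - C2, (k > 0) | (k < 0)), (-C1*b - C2, True))


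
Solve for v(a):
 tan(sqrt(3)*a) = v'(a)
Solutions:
 v(a) = C1 - sqrt(3)*log(cos(sqrt(3)*a))/3


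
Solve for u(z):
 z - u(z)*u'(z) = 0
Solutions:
 u(z) = -sqrt(C1 + z^2)
 u(z) = sqrt(C1 + z^2)


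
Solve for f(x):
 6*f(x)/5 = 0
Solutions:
 f(x) = 0


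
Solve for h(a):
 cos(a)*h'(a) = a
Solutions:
 h(a) = C1 + Integral(a/cos(a), a)


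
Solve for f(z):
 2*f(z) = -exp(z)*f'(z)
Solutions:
 f(z) = C1*exp(2*exp(-z))


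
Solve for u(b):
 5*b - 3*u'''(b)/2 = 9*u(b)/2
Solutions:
 u(b) = C3*exp(-3^(1/3)*b) + 10*b/9 + (C1*sin(3^(5/6)*b/2) + C2*cos(3^(5/6)*b/2))*exp(3^(1/3)*b/2)


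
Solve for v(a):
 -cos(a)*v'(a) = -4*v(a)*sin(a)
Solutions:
 v(a) = C1/cos(a)^4


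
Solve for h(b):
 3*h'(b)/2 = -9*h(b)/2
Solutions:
 h(b) = C1*exp(-3*b)


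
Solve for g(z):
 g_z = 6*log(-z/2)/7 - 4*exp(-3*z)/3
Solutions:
 g(z) = C1 + 6*z*log(-z)/7 + 6*z*(-1 - log(2))/7 + 4*exp(-3*z)/9


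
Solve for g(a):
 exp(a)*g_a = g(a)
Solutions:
 g(a) = C1*exp(-exp(-a))


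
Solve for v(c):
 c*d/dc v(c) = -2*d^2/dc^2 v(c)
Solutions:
 v(c) = C1 + C2*erf(c/2)


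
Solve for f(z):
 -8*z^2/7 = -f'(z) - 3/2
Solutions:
 f(z) = C1 + 8*z^3/21 - 3*z/2


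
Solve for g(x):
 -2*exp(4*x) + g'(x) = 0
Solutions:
 g(x) = C1 + exp(4*x)/2


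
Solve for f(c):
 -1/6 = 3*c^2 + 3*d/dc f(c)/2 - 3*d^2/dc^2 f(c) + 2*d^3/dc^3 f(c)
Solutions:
 f(c) = C1 - 2*c^3/3 - 4*c^2 - 97*c/9 + (C2*sin(sqrt(3)*c/4) + C3*cos(sqrt(3)*c/4))*exp(3*c/4)


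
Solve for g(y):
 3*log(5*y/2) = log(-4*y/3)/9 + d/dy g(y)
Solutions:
 g(y) = C1 + 26*y*log(y)/9 + y*(-26/9 - 29*log(2)/9 + log(3)/9 + 3*log(5) - I*pi/9)


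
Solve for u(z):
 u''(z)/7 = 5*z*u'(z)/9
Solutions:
 u(z) = C1 + C2*erfi(sqrt(70)*z/6)


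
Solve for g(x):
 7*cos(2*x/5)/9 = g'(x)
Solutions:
 g(x) = C1 + 35*sin(2*x/5)/18


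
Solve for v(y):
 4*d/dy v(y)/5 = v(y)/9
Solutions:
 v(y) = C1*exp(5*y/36)


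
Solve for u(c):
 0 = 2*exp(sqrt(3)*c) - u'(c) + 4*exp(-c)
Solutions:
 u(c) = C1 + 2*sqrt(3)*exp(sqrt(3)*c)/3 - 4*exp(-c)


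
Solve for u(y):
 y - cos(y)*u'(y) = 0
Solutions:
 u(y) = C1 + Integral(y/cos(y), y)


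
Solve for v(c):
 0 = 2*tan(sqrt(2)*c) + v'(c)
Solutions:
 v(c) = C1 + sqrt(2)*log(cos(sqrt(2)*c))


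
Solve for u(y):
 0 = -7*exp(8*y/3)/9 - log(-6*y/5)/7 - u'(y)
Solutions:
 u(y) = C1 - y*log(-y)/7 + y*(-log(6) + 1 + log(5))/7 - 7*exp(8*y/3)/24


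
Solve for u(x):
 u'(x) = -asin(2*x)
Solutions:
 u(x) = C1 - x*asin(2*x) - sqrt(1 - 4*x^2)/2


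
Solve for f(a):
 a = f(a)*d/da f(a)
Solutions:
 f(a) = -sqrt(C1 + a^2)
 f(a) = sqrt(C1 + a^2)


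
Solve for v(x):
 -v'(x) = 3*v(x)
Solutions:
 v(x) = C1*exp(-3*x)


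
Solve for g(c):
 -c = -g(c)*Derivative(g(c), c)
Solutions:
 g(c) = -sqrt(C1 + c^2)
 g(c) = sqrt(C1 + c^2)


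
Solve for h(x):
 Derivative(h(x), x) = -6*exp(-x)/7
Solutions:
 h(x) = C1 + 6*exp(-x)/7


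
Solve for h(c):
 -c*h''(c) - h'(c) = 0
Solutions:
 h(c) = C1 + C2*log(c)


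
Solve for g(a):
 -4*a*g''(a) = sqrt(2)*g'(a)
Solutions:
 g(a) = C1 + C2*a^(1 - sqrt(2)/4)


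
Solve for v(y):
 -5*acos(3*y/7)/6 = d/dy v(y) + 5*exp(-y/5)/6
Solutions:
 v(y) = C1 - 5*y*acos(3*y/7)/6 + 5*sqrt(49 - 9*y^2)/18 + 25*exp(-y/5)/6


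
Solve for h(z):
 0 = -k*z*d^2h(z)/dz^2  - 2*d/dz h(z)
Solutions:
 h(z) = C1 + z^(((re(k) - 2)*re(k) + im(k)^2)/(re(k)^2 + im(k)^2))*(C2*sin(2*log(z)*Abs(im(k))/(re(k)^2 + im(k)^2)) + C3*cos(2*log(z)*im(k)/(re(k)^2 + im(k)^2)))


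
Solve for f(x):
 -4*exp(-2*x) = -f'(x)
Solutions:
 f(x) = C1 - 2*exp(-2*x)


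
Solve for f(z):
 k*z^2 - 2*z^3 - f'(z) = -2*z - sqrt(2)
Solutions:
 f(z) = C1 + k*z^3/3 - z^4/2 + z^2 + sqrt(2)*z


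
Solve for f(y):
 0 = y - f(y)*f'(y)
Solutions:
 f(y) = -sqrt(C1 + y^2)
 f(y) = sqrt(C1 + y^2)


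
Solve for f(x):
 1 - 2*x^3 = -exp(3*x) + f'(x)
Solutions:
 f(x) = C1 - x^4/2 + x + exp(3*x)/3


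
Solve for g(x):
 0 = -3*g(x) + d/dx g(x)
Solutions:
 g(x) = C1*exp(3*x)


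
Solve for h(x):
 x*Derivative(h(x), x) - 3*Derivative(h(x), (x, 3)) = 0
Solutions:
 h(x) = C1 + Integral(C2*airyai(3^(2/3)*x/3) + C3*airybi(3^(2/3)*x/3), x)


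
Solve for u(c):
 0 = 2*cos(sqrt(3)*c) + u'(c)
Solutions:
 u(c) = C1 - 2*sqrt(3)*sin(sqrt(3)*c)/3


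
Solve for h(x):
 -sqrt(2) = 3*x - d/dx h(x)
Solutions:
 h(x) = C1 + 3*x^2/2 + sqrt(2)*x


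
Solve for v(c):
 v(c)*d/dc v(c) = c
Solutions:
 v(c) = -sqrt(C1 + c^2)
 v(c) = sqrt(C1 + c^2)


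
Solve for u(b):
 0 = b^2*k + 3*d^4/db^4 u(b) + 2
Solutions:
 u(b) = C1 + C2*b + C3*b^2 + C4*b^3 - b^6*k/1080 - b^4/36


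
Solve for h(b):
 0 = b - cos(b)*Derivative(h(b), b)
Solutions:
 h(b) = C1 + Integral(b/cos(b), b)


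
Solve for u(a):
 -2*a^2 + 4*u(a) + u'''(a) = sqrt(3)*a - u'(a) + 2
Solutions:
 u(a) = C1*exp(-3^(1/3)*a*(-(18 + sqrt(327))^(1/3) + 3^(1/3)/(18 + sqrt(327))^(1/3))/6)*sin(3^(1/6)*a*(3/(18 + sqrt(327))^(1/3) + 3^(2/3)*(18 + sqrt(327))^(1/3))/6) + C2*exp(-3^(1/3)*a*(-(18 + sqrt(327))^(1/3) + 3^(1/3)/(18 + sqrt(327))^(1/3))/6)*cos(3^(1/6)*a*(3/(18 + sqrt(327))^(1/3) + 3^(2/3)*(18 + sqrt(327))^(1/3))/6) + C3*exp(3^(1/3)*a*(-(18 + sqrt(327))^(1/3) + 3^(1/3)/(18 + sqrt(327))^(1/3))/3) + a^2/2 - a/4 + sqrt(3)*a/4 - sqrt(3)/16 + 9/16


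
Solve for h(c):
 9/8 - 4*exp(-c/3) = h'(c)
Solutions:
 h(c) = C1 + 9*c/8 + 12*exp(-c/3)


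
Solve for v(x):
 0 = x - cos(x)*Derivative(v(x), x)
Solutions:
 v(x) = C1 + Integral(x/cos(x), x)


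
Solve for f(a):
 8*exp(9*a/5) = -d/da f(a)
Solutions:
 f(a) = C1 - 40*exp(9*a/5)/9


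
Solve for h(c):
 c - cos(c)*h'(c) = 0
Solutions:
 h(c) = C1 + Integral(c/cos(c), c)


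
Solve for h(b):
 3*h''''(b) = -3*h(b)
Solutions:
 h(b) = (C1*sin(sqrt(2)*b/2) + C2*cos(sqrt(2)*b/2))*exp(-sqrt(2)*b/2) + (C3*sin(sqrt(2)*b/2) + C4*cos(sqrt(2)*b/2))*exp(sqrt(2)*b/2)


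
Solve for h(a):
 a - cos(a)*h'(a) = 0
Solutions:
 h(a) = C1 + Integral(a/cos(a), a)


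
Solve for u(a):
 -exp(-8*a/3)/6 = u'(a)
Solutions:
 u(a) = C1 + exp(-8*a/3)/16


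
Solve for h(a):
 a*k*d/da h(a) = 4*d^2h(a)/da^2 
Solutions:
 h(a) = Piecewise((-sqrt(2)*sqrt(pi)*C1*erf(sqrt(2)*a*sqrt(-k)/4)/sqrt(-k) - C2, (k > 0) | (k < 0)), (-C1*a - C2, True))


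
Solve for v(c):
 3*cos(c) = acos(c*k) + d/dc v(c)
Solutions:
 v(c) = C1 - Piecewise((c*acos(c*k) - sqrt(-c^2*k^2 + 1)/k, Ne(k, 0)), (pi*c/2, True)) + 3*sin(c)


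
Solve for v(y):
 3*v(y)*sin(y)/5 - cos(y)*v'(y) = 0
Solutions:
 v(y) = C1/cos(y)^(3/5)


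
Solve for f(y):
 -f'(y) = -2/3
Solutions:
 f(y) = C1 + 2*y/3


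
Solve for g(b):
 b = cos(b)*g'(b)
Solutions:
 g(b) = C1 + Integral(b/cos(b), b)


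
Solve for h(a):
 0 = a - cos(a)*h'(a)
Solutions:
 h(a) = C1 + Integral(a/cos(a), a)


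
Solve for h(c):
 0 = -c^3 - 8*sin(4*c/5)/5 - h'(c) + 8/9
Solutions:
 h(c) = C1 - c^4/4 + 8*c/9 + 2*cos(4*c/5)


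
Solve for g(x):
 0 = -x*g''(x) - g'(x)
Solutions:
 g(x) = C1 + C2*log(x)


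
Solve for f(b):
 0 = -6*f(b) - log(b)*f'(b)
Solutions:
 f(b) = C1*exp(-6*li(b))


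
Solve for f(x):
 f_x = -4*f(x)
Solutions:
 f(x) = C1*exp(-4*x)


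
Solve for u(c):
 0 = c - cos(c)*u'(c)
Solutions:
 u(c) = C1 + Integral(c/cos(c), c)


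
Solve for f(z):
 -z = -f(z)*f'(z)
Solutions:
 f(z) = -sqrt(C1 + z^2)
 f(z) = sqrt(C1 + z^2)


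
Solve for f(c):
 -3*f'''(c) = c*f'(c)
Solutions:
 f(c) = C1 + Integral(C2*airyai(-3^(2/3)*c/3) + C3*airybi(-3^(2/3)*c/3), c)


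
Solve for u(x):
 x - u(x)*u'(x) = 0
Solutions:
 u(x) = -sqrt(C1 + x^2)
 u(x) = sqrt(C1 + x^2)


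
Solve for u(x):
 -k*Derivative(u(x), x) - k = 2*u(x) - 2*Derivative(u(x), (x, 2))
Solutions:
 u(x) = C1*exp(x*(k - sqrt(k^2 + 16))/4) + C2*exp(x*(k + sqrt(k^2 + 16))/4) - k/2


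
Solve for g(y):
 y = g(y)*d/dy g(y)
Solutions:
 g(y) = -sqrt(C1 + y^2)
 g(y) = sqrt(C1 + y^2)


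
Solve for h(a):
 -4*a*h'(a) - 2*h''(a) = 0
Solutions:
 h(a) = C1 + C2*erf(a)


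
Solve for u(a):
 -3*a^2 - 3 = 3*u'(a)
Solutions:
 u(a) = C1 - a^3/3 - a


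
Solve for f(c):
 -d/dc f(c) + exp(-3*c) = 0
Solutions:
 f(c) = C1 - exp(-3*c)/3


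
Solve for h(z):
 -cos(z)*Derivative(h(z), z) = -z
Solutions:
 h(z) = C1 + Integral(z/cos(z), z)


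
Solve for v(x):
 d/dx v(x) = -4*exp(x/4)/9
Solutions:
 v(x) = C1 - 16*exp(x/4)/9


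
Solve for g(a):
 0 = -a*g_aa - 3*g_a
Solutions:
 g(a) = C1 + C2/a^2


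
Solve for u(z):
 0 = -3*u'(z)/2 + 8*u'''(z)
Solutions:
 u(z) = C1 + C2*exp(-sqrt(3)*z/4) + C3*exp(sqrt(3)*z/4)


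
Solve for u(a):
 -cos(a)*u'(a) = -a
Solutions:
 u(a) = C1 + Integral(a/cos(a), a)


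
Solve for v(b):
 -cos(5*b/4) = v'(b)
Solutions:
 v(b) = C1 - 4*sin(5*b/4)/5


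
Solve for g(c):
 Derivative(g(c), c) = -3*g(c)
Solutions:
 g(c) = C1*exp(-3*c)


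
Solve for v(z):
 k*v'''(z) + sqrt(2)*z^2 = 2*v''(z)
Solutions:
 v(z) = C1 + C2*z + C3*exp(2*z/k) + sqrt(2)*k^2*z^2/8 + sqrt(2)*k*z^3/12 + sqrt(2)*z^4/24


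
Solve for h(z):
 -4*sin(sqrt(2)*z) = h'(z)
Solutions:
 h(z) = C1 + 2*sqrt(2)*cos(sqrt(2)*z)


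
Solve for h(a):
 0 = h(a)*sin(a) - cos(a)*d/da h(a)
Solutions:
 h(a) = C1/cos(a)


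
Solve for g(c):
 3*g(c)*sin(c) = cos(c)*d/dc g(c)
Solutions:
 g(c) = C1/cos(c)^3


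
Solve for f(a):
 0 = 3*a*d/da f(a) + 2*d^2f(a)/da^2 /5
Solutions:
 f(a) = C1 + C2*erf(sqrt(15)*a/2)


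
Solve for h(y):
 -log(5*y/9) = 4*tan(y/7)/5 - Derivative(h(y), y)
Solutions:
 h(y) = C1 + y*log(y) - 2*y*log(3) - y + y*log(5) - 28*log(cos(y/7))/5


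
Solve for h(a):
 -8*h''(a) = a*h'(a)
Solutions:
 h(a) = C1 + C2*erf(a/4)


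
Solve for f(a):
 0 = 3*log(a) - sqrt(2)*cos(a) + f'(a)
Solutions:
 f(a) = C1 - 3*a*log(a) + 3*a + sqrt(2)*sin(a)


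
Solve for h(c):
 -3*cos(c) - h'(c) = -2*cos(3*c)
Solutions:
 h(c) = C1 - 3*sin(c) + 2*sin(3*c)/3


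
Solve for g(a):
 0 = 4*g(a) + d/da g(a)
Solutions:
 g(a) = C1*exp(-4*a)


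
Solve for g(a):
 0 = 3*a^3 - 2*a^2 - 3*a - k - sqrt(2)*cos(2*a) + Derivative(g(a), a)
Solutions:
 g(a) = C1 - 3*a^4/4 + 2*a^3/3 + 3*a^2/2 + a*k + sqrt(2)*sin(2*a)/2


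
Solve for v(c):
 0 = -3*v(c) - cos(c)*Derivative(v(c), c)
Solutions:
 v(c) = C1*(sin(c) - 1)^(3/2)/(sin(c) + 1)^(3/2)


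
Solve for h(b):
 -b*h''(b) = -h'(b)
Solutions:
 h(b) = C1 + C2*b^2


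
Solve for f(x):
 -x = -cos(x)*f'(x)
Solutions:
 f(x) = C1 + Integral(x/cos(x), x)


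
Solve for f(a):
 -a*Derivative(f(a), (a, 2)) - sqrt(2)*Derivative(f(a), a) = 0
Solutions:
 f(a) = C1 + C2*a^(1 - sqrt(2))


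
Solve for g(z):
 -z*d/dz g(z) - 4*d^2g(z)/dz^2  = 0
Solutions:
 g(z) = C1 + C2*erf(sqrt(2)*z/4)


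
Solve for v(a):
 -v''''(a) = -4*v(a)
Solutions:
 v(a) = C1*exp(-sqrt(2)*a) + C2*exp(sqrt(2)*a) + C3*sin(sqrt(2)*a) + C4*cos(sqrt(2)*a)


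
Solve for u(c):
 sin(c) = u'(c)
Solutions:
 u(c) = C1 - cos(c)


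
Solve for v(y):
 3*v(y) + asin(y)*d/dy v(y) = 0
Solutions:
 v(y) = C1*exp(-3*Integral(1/asin(y), y))


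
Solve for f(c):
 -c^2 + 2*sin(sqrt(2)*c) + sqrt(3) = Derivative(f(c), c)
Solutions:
 f(c) = C1 - c^3/3 + sqrt(3)*c - sqrt(2)*cos(sqrt(2)*c)


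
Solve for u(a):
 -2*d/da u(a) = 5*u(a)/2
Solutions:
 u(a) = C1*exp(-5*a/4)


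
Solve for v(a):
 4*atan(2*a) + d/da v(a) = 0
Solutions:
 v(a) = C1 - 4*a*atan(2*a) + log(4*a^2 + 1)


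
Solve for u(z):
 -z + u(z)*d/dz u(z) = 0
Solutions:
 u(z) = -sqrt(C1 + z^2)
 u(z) = sqrt(C1 + z^2)


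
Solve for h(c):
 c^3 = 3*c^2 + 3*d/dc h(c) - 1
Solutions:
 h(c) = C1 + c^4/12 - c^3/3 + c/3


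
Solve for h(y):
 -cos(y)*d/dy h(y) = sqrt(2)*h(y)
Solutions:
 h(y) = C1*(sin(y) - 1)^(sqrt(2)/2)/(sin(y) + 1)^(sqrt(2)/2)


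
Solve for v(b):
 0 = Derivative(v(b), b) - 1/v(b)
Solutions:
 v(b) = -sqrt(C1 + 2*b)
 v(b) = sqrt(C1 + 2*b)


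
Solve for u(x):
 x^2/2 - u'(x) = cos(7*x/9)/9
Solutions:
 u(x) = C1 + x^3/6 - sin(7*x/9)/7


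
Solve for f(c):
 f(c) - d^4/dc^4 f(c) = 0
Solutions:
 f(c) = C1*exp(-c) + C2*exp(c) + C3*sin(c) + C4*cos(c)


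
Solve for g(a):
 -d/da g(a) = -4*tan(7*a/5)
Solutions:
 g(a) = C1 - 20*log(cos(7*a/5))/7


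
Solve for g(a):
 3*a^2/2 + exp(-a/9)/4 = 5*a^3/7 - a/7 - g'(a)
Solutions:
 g(a) = C1 + 5*a^4/28 - a^3/2 - a^2/14 + 9*exp(-a/9)/4


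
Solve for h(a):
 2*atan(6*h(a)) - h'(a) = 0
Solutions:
 Integral(1/atan(6*_y), (_y, h(a))) = C1 + 2*a


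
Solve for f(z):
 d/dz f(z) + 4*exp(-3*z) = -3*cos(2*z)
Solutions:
 f(z) = C1 - 3*sin(2*z)/2 + 4*exp(-3*z)/3


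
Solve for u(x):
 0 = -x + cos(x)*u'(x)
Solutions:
 u(x) = C1 + Integral(x/cos(x), x)


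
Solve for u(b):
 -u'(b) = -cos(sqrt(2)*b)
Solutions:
 u(b) = C1 + sqrt(2)*sin(sqrt(2)*b)/2


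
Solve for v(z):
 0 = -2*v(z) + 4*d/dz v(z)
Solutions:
 v(z) = C1*exp(z/2)


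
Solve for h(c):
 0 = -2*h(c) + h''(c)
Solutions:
 h(c) = C1*exp(-sqrt(2)*c) + C2*exp(sqrt(2)*c)
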